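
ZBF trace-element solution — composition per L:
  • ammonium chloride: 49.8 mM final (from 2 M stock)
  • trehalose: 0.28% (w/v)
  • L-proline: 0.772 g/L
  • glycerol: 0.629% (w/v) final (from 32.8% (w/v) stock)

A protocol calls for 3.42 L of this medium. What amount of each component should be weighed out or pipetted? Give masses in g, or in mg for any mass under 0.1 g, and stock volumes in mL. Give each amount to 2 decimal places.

ammonium chloride 85.16 mL; trehalose 9.58 g; L-proline 2.64 g; glycerol 65.58 mL

Scale factor relative to 1 L: 3.42.
ammonium chloride: V = C2·V2/C1 = 49.8 mM × 3420 mL ÷ 2000 mM = 85.16 mL
trehalose: 0.28% w/v = 2.8 g/L → 2.8 × 3.42 L = 9.58 g
L-proline: 0.772 g/L × 3.42 L = 2.64 g
glycerol: C1V1 = C2V2 → 0.629% ÷ 32.8% × 3420 mL = 65.58 mL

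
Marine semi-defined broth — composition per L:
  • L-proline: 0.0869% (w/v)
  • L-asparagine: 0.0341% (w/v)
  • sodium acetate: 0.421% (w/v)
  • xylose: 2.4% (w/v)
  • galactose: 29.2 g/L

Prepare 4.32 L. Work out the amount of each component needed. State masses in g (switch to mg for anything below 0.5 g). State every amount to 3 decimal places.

Working volume: 4.32 L.
L-proline: 0.0869 g per 100 mL × 4320 mL ÷ 100 = 3.754 g
L-asparagine: 0.0341% w/v = 0.341 g/L → 0.341 × 4.32 L = 1.473 g
sodium acetate: 0.421 g per 100 mL × 4320 mL ÷ 100 = 18.187 g
xylose: 2.4% w/v = 24 g/L → 24 × 4.32 L = 103.680 g
galactose: 29.2 g/L × 4.32 L = 126.144 g

L-proline 3.754 g; L-asparagine 1.473 g; sodium acetate 18.187 g; xylose 103.680 g; galactose 126.144 g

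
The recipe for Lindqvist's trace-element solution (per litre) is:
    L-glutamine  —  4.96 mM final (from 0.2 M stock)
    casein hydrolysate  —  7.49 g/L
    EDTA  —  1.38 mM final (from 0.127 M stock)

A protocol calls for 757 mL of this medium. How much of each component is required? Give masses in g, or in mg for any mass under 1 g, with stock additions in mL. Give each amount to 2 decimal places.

Scale factor relative to 1 L: 0.757.
L-glutamine: C1V1 = C2V2 → 4.96 mM × 757 mL ÷ 200 mM = 18.77 mL
casein hydrolysate: 7.49 g/L × 0.757 L = 5.67 g
EDTA: V = C2·V2/C1 = 1.38 mM × 757 mL ÷ 127 mM = 8.23 mL

L-glutamine 18.77 mL; casein hydrolysate 5.67 g; EDTA 8.23 mL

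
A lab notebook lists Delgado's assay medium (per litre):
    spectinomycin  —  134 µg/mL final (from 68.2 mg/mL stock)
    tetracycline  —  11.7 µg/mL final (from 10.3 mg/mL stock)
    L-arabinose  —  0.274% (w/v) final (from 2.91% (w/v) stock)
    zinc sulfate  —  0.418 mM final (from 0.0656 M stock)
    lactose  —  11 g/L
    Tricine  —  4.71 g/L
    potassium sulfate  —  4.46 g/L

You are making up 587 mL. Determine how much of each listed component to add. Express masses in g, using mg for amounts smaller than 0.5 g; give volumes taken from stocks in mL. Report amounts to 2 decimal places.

Scale factor relative to 1 L: 0.587.
spectinomycin: C1V1 = C2V2 → 134 µg/mL × 587 mL ÷ 68200 µg/mL = 1.15 mL
tetracycline: C1V1 = C2V2 → 11.7 µg/mL × 587 mL ÷ 10300 µg/mL = 0.67 mL
L-arabinose: V = C2·V2/C1 = 0.274% ÷ 2.91% × 587 mL = 55.27 mL
zinc sulfate: V = C2·V2/C1 = 0.418 mM × 587 mL ÷ 65.6 mM = 3.74 mL
lactose: 11 g/L × 0.587 L = 6.46 g
Tricine: 4.71 g/L × 0.587 L = 2.76 g
potassium sulfate: 4.46 g/L × 0.587 L = 2.62 g

spectinomycin 1.15 mL; tetracycline 0.67 mL; L-arabinose 55.27 mL; zinc sulfate 3.74 mL; lactose 6.46 g; Tricine 2.76 g; potassium sulfate 2.62 g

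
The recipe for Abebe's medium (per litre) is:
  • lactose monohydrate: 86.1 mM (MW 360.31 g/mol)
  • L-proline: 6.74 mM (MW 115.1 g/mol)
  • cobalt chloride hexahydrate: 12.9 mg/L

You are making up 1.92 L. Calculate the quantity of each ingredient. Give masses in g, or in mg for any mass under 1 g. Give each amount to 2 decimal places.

Scale factor relative to 1 L: 1.92.
lactose monohydrate: 86.1 mmol/L × 360.31 g/mol × 1.92 L ÷ 1000 = 59.56 g
L-proline: 6.74 mmol/L × 115.1 g/mol × 1.92 L ÷ 1000 = 1.49 g
cobalt chloride hexahydrate: 12.9 mg/L × 1.92 L = 24.77 mg

lactose monohydrate 59.56 g; L-proline 1.49 g; cobalt chloride hexahydrate 24.77 mg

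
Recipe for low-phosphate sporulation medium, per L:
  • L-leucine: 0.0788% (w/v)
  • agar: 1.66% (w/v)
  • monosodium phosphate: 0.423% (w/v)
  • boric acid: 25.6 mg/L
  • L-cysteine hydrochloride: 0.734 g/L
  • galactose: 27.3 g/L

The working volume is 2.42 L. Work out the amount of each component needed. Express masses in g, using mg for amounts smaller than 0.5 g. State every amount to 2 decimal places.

L-leucine 1.91 g; agar 40.17 g; monosodium phosphate 10.24 g; boric acid 61.95 mg; L-cysteine hydrochloride 1.78 g; galactose 66.07 g

Working volume: 2.42 L.
L-leucine: 0.0788% w/v = 0.788 g/L → 0.788 × 2.42 L = 1.91 g
agar: 1.66% w/v = 16.6 g/L → 16.6 × 2.42 L = 40.17 g
monosodium phosphate: 0.423% w/v = 4.23 g/L → 4.23 × 2.42 L = 10.24 g
boric acid: 25.6 mg/L × 2.42 L = 61.95 mg
L-cysteine hydrochloride: 0.734 g/L × 2.42 L = 1.78 g
galactose: 27.3 g/L × 2.42 L = 66.07 g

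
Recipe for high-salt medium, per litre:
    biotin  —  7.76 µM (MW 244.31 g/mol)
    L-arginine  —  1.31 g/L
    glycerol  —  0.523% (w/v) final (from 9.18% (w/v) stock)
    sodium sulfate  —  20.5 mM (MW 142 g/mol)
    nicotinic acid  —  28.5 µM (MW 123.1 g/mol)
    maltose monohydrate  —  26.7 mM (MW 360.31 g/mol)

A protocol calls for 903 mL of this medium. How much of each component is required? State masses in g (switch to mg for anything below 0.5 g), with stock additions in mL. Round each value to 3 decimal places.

biotin 1.712 mg; L-arginine 1.183 g; glycerol 51.445 mL; sodium sulfate 2.629 g; nicotinic acid 3.168 mg; maltose monohydrate 8.687 g

Working volume: 903 mL = 0.903 L.
biotin: 7.76 µmol/L × 244.31 g/mol × 0.903 L ÷ 1000 = 1.712 mg
L-arginine: 1.31 g/L × 0.903 L = 1.183 g
glycerol: dilute stock: 0.523% ÷ 9.18% × 903 mL = 51.445 mL
sodium sulfate: 20.5 mmol/L × 142 g/mol × 0.903 L ÷ 1000 = 2.629 g
nicotinic acid: 28.5 µmol/L × 123.1 g/mol × 0.903 L ÷ 1000 = 3.168 mg
maltose monohydrate: 26.7 mmol/L × 360.31 g/mol × 0.903 L ÷ 1000 = 8.687 g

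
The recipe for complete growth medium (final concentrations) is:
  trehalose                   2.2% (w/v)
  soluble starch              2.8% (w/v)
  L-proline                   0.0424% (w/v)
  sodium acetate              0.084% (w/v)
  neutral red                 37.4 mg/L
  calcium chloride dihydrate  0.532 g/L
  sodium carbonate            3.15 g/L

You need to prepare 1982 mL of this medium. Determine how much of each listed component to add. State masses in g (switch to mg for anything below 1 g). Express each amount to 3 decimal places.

Target volume = 1982 mL = 1.982 L.
trehalose: 2.2 g per 100 mL × 1982 mL ÷ 100 = 43.604 g
soluble starch: 2.8% w/v = 28 g/L → 28 × 1.982 L = 55.496 g
L-proline: 0.0424% w/v = 0.424 g/L → 0.424 × 1.982 L = 0.840368 g = 840.368 mg
sodium acetate: 0.084 g per 100 mL × 1982 mL ÷ 100 = 1.665 g
neutral red: 37.4 mg/L × 1.982 L = 74.127 mg
calcium chloride dihydrate: 0.532 g/L × 1.982 L = 1.054 g
sodium carbonate: 3.15 g/L × 1.982 L = 6.243 g

trehalose 43.604 g; soluble starch 55.496 g; L-proline 840.368 mg; sodium acetate 1.665 g; neutral red 74.127 mg; calcium chloride dihydrate 1.054 g; sodium carbonate 6.243 g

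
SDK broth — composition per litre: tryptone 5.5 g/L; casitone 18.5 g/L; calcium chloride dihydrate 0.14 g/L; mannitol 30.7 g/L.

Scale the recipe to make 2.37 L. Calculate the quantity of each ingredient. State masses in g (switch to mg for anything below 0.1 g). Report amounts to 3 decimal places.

tryptone 13.035 g; casitone 43.845 g; calcium chloride dihydrate 0.332 g; mannitol 72.759 g

Scale factor relative to 1 L: 2.37.
tryptone: 5.5 g/L × 2.37 L = 13.035 g
casitone: 18.5 g/L × 2.37 L = 43.845 g
calcium chloride dihydrate: 0.14 g/L × 2.37 L = 0.332 g
mannitol: 30.7 g/L × 2.37 L = 72.759 g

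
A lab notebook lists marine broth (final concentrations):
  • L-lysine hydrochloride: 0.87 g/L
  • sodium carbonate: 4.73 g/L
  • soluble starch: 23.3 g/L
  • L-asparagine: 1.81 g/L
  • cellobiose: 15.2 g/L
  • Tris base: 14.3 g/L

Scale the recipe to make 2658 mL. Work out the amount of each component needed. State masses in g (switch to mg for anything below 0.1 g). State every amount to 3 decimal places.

Target volume = 2658 mL = 2.658 L.
L-lysine hydrochloride: 0.87 g/L × 2.658 L = 2.312 g
sodium carbonate: 4.73 g/L × 2.658 L = 12.572 g
soluble starch: 23.3 g/L × 2.658 L = 61.931 g
L-asparagine: 1.81 g/L × 2.658 L = 4.811 g
cellobiose: 15.2 g/L × 2.658 L = 40.402 g
Tris base: 14.3 g/L × 2.658 L = 38.009 g

L-lysine hydrochloride 2.312 g; sodium carbonate 12.572 g; soluble starch 61.931 g; L-asparagine 4.811 g; cellobiose 40.402 g; Tris base 38.009 g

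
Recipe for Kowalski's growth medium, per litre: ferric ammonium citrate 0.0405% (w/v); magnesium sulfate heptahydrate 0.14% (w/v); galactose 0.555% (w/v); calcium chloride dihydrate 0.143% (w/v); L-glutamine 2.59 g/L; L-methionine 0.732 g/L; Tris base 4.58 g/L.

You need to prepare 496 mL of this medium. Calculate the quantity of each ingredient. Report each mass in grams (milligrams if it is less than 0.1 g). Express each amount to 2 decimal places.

ferric ammonium citrate 0.20 g; magnesium sulfate heptahydrate 0.69 g; galactose 2.75 g; calcium chloride dihydrate 0.71 g; L-glutamine 1.28 g; L-methionine 0.36 g; Tris base 2.27 g

Scale factor relative to 1 L: 0.496.
ferric ammonium citrate: 0.0405% w/v = 0.405 g/L → 0.405 × 0.496 L = 0.20 g
magnesium sulfate heptahydrate: 0.14 g per 100 mL × 496 mL ÷ 100 = 0.69 g
galactose: 0.555 g per 100 mL × 496 mL ÷ 100 = 2.75 g
calcium chloride dihydrate: 0.143 g per 100 mL × 496 mL ÷ 100 = 0.71 g
L-glutamine: 2.59 g/L × 0.496 L = 1.28 g
L-methionine: 0.732 g/L × 0.496 L = 0.36 g
Tris base: 4.58 g/L × 0.496 L = 2.27 g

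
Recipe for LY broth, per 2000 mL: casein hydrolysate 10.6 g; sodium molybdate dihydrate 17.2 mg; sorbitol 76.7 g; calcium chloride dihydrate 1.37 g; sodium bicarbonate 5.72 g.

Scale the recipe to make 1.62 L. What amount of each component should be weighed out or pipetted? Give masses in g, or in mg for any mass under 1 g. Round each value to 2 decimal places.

casein hydrolysate 8.59 g; sodium molybdate dihydrate 13.93 mg; sorbitol 62.13 g; calcium chloride dihydrate 1.11 g; sodium bicarbonate 4.63 g

Scale factor = 1620 mL / 2000 mL = 0.81.
casein hydrolysate: 10.6 g × (1620 mL / 2000 mL) = 8.59 g
sodium molybdate dihydrate: 17.2 mg × (1620 mL / 2000 mL) = 13.93 mg
sorbitol: 76.7 g × (1620 mL / 2000 mL) = 62.13 g
calcium chloride dihydrate: 1.37 g × (1620 mL / 2000 mL) = 1.11 g
sodium bicarbonate: 5.72 g × (1620 mL / 2000 mL) = 4.63 g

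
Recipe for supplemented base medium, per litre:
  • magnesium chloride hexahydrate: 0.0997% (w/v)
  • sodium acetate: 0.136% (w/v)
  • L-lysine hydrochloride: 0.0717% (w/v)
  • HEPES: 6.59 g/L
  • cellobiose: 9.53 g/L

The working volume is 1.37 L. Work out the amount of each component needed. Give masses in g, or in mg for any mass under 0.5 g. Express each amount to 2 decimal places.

magnesium chloride hexahydrate 1.37 g; sodium acetate 1.86 g; L-lysine hydrochloride 0.98 g; HEPES 9.03 g; cellobiose 13.06 g

Scale factor relative to 1 L: 1.37.
magnesium chloride hexahydrate: 0.0997 g per 100 mL × 1370 mL ÷ 100 = 1.37 g
sodium acetate: 0.136 g per 100 mL × 1370 mL ÷ 100 = 1.86 g
L-lysine hydrochloride: 0.0717% w/v = 0.717 g/L → 0.717 × 1.37 L = 0.98 g
HEPES: 6.59 g/L × 1.37 L = 9.03 g
cellobiose: 9.53 g/L × 1.37 L = 13.06 g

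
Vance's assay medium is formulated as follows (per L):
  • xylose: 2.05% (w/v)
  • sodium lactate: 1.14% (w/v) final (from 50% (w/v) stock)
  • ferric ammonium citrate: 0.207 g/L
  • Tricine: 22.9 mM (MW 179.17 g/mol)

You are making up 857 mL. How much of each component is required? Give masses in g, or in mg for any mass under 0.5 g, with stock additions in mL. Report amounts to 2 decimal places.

xylose 17.57 g; sodium lactate 19.54 mL; ferric ammonium citrate 177.40 mg; Tricine 3.52 g

Scale factor relative to 1 L: 0.857.
xylose: 2.05 g per 100 mL × 857 mL ÷ 100 = 17.57 g
sodium lactate: V = C2·V2/C1 = 1.14% ÷ 50% × 857 mL = 19.54 mL
ferric ammonium citrate: 0.207 g/L × 0.857 L = 0.177399 g = 177.40 mg
Tricine: 22.9 mmol/L × 179.17 g/mol × 0.857 L ÷ 1000 = 3.52 g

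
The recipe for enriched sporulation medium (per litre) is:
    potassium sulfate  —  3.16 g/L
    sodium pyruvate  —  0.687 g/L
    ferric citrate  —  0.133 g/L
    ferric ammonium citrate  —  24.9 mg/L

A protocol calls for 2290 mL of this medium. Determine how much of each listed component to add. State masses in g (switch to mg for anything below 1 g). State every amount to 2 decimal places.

Scale factor relative to 1 L: 2.29.
potassium sulfate: 3.16 g/L × 2.29 L = 7.24 g
sodium pyruvate: 0.687 g/L × 2.29 L = 1.57 g
ferric citrate: 0.133 g/L × 2.29 L = 0.30457 g = 304.57 mg
ferric ammonium citrate: 24.9 mg/L × 2.29 L = 57.02 mg

potassium sulfate 7.24 g; sodium pyruvate 1.57 g; ferric citrate 304.57 mg; ferric ammonium citrate 57.02 mg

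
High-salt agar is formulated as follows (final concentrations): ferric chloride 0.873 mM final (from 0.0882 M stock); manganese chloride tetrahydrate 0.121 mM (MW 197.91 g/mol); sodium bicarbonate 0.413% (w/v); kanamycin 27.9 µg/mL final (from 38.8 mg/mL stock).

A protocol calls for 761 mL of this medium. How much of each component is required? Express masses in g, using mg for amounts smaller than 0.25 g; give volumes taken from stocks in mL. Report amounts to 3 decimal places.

Working volume: 761 mL = 0.761 L.
ferric chloride: dilute stock: 0.873 mM × 761 mL ÷ 88.2 mM = 7.532 mL
manganese chloride tetrahydrate: 0.121 mmol/L × 197.91 mg/mmol × 0.761 L = 18.224 mg
sodium bicarbonate: 0.413 g per 100 mL × 761 mL ÷ 100 = 3.143 g
kanamycin: C1V1 = C2V2 → 27.9 µg/mL × 761 mL ÷ 38800 µg/mL = 0.547 mL

ferric chloride 7.532 mL; manganese chloride tetrahydrate 18.224 mg; sodium bicarbonate 3.143 g; kanamycin 0.547 mL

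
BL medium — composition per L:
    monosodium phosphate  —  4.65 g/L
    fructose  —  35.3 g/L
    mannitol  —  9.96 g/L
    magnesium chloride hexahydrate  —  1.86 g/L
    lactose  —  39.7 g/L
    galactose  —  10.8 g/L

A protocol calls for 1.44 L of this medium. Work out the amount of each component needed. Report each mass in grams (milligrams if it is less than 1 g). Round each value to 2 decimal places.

Scale factor relative to 1 L: 1.44.
monosodium phosphate: 4.65 g/L × 1.44 L = 6.70 g
fructose: 35.3 g/L × 1.44 L = 50.83 g
mannitol: 9.96 g/L × 1.44 L = 14.34 g
magnesium chloride hexahydrate: 1.86 g/L × 1.44 L = 2.68 g
lactose: 39.7 g/L × 1.44 L = 57.17 g
galactose: 10.8 g/L × 1.44 L = 15.55 g

monosodium phosphate 6.70 g; fructose 50.83 g; mannitol 14.34 g; magnesium chloride hexahydrate 2.68 g; lactose 57.17 g; galactose 15.55 g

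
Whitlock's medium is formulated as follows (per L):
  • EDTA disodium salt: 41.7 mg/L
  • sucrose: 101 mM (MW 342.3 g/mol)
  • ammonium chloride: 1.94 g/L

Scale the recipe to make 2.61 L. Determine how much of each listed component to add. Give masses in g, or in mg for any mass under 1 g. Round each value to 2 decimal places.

Working volume: 2.61 L.
EDTA disodium salt: 41.7 mg/L × 2.61 L = 108.84 mg
sucrose: 101 mmol/L × 342.3 g/mol × 2.61 L ÷ 1000 = 90.23 g
ammonium chloride: 1.94 g/L × 2.61 L = 5.06 g

EDTA disodium salt 108.84 mg; sucrose 90.23 g; ammonium chloride 5.06 g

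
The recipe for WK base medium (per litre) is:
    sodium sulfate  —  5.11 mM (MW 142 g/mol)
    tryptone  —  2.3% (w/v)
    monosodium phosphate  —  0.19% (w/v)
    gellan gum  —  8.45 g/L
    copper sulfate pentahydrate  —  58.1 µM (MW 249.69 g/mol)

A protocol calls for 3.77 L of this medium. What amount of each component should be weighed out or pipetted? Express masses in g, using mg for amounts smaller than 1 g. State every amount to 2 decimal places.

sodium sulfate 2.74 g; tryptone 86.71 g; monosodium phosphate 7.16 g; gellan gum 31.86 g; copper sulfate pentahydrate 54.69 mg

Scale factor relative to 1 L: 3.77.
sodium sulfate: 5.11 mmol/L × 142 g/mol × 3.77 L ÷ 1000 = 2.74 g
tryptone: 2.3 g per 100 mL × 3770 mL ÷ 100 = 86.71 g
monosodium phosphate: 0.19% w/v = 1.9 g/L → 1.9 × 3.77 L = 7.16 g
gellan gum: 8.45 g/L × 3.77 L = 31.86 g
copper sulfate pentahydrate: 58.1 µmol/L × 249.69 g/mol × 3.77 L ÷ 1000 = 54.69 mg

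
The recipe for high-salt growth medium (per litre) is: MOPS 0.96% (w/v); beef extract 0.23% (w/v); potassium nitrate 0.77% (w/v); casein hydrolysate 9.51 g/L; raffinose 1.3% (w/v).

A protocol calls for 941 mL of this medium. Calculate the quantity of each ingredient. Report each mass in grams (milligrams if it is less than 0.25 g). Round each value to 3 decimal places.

Working volume: 941 mL = 0.941 L.
MOPS: 0.96 g per 100 mL × 941 mL ÷ 100 = 9.034 g
beef extract: 0.23 g per 100 mL × 941 mL ÷ 100 = 2.164 g
potassium nitrate: 0.77 g per 100 mL × 941 mL ÷ 100 = 7.246 g
casein hydrolysate: 9.51 g/L × 0.941 L = 8.949 g
raffinose: 1.3 g per 100 mL × 941 mL ÷ 100 = 12.233 g

MOPS 9.034 g; beef extract 2.164 g; potassium nitrate 7.246 g; casein hydrolysate 8.949 g; raffinose 12.233 g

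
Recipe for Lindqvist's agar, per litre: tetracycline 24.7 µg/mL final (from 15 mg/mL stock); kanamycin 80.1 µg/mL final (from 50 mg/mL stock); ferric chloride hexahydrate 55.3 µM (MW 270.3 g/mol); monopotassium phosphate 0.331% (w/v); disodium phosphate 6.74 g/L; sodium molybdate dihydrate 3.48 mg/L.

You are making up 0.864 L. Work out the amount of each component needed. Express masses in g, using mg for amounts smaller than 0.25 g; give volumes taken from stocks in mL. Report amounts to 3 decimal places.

Scale factor relative to 1 L: 0.864.
tetracycline: V = C2·V2/C1 = 24.7 µg/mL × 864 mL ÷ 15000 µg/mL = 1.423 mL
kanamycin: C1V1 = C2V2 → 80.1 µg/mL × 864 mL ÷ 50000 µg/mL = 1.384 mL
ferric chloride hexahydrate: 55.3 µmol/L × 270.3 g/mol × 0.864 L ÷ 1000 = 12.915 mg
monopotassium phosphate: 0.331 g per 100 mL × 864 mL ÷ 100 = 2.860 g
disodium phosphate: 6.74 g/L × 0.864 L = 5.823 g
sodium molybdate dihydrate: 3.48 mg/L × 0.864 L = 3.007 mg

tetracycline 1.423 mL; kanamycin 1.384 mL; ferric chloride hexahydrate 12.915 mg; monopotassium phosphate 2.860 g; disodium phosphate 5.823 g; sodium molybdate dihydrate 3.007 mg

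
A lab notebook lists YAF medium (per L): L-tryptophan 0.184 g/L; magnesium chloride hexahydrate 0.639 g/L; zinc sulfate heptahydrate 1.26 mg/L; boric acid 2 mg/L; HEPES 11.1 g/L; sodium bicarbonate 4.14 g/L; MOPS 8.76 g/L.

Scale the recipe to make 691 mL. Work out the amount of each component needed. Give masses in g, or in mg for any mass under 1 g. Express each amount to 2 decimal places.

L-tryptophan 127.14 mg; magnesium chloride hexahydrate 441.55 mg; zinc sulfate heptahydrate 0.87 mg; boric acid 1.38 mg; HEPES 7.67 g; sodium bicarbonate 2.86 g; MOPS 6.05 g

Scale factor relative to 1 L: 0.691.
L-tryptophan: 0.184 g/L × 0.691 L = 0.127144 g = 127.14 mg
magnesium chloride hexahydrate: 0.639 g/L × 0.691 L = 0.441549 g = 441.55 mg
zinc sulfate heptahydrate: 1.26 mg/L × 0.691 L = 0.87 mg
boric acid: 2 mg/L × 0.691 L = 1.38 mg
HEPES: 11.1 g/L × 0.691 L = 7.67 g
sodium bicarbonate: 4.14 g/L × 0.691 L = 2.86 g
MOPS: 8.76 g/L × 0.691 L = 6.05 g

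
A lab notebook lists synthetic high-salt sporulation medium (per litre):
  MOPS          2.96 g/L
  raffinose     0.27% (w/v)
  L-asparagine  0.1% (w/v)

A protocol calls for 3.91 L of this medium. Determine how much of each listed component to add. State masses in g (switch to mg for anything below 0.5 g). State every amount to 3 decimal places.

MOPS 11.574 g; raffinose 10.557 g; L-asparagine 3.910 g

Scale factor relative to 1 L: 3.91.
MOPS: 2.96 g/L × 3.91 L = 11.574 g
raffinose: 0.27% w/v = 2.7 g/L → 2.7 × 3.91 L = 10.557 g
L-asparagine: 0.1% w/v = 1 g/L → 1 × 3.91 L = 3.910 g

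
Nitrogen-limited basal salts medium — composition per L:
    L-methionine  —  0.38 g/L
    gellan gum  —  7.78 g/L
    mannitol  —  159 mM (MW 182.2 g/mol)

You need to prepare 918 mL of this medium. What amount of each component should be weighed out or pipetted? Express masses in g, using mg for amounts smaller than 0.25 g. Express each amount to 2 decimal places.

Scale factor relative to 1 L: 0.918.
L-methionine: 0.38 g/L × 0.918 L = 0.35 g
gellan gum: 7.78 g/L × 0.918 L = 7.14 g
mannitol: 159 mmol/L × 182.2 g/mol × 0.918 L ÷ 1000 = 26.59 g

L-methionine 0.35 g; gellan gum 7.14 g; mannitol 26.59 g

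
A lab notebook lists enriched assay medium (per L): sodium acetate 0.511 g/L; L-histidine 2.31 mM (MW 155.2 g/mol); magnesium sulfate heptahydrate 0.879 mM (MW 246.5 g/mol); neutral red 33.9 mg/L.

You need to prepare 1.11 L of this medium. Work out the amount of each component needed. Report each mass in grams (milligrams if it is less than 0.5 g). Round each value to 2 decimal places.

Working volume: 1.11 L.
sodium acetate: 0.511 g/L × 1.11 L = 0.57 g
L-histidine: 2.31 mmol/L × 155.2 mg/mmol × 1.11 L = 397.95 mg
magnesium sulfate heptahydrate: 0.879 mmol/L × 246.5 mg/mmol × 1.11 L = 240.51 mg
neutral red: 33.9 mg/L × 1.11 L = 37.63 mg

sodium acetate 0.57 g; L-histidine 397.95 mg; magnesium sulfate heptahydrate 240.51 mg; neutral red 37.63 mg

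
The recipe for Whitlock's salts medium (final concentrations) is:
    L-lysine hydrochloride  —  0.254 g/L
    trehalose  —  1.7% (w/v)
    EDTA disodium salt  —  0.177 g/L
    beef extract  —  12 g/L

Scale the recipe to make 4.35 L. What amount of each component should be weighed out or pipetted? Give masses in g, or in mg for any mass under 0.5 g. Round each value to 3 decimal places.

L-lysine hydrochloride 1.105 g; trehalose 73.950 g; EDTA disodium salt 0.770 g; beef extract 52.200 g

Working volume: 4.35 L.
L-lysine hydrochloride: 0.254 g/L × 4.35 L = 1.105 g
trehalose: 1.7% w/v = 17 g/L → 17 × 4.35 L = 73.950 g
EDTA disodium salt: 0.177 g/L × 4.35 L = 0.770 g
beef extract: 12 g/L × 4.35 L = 52.200 g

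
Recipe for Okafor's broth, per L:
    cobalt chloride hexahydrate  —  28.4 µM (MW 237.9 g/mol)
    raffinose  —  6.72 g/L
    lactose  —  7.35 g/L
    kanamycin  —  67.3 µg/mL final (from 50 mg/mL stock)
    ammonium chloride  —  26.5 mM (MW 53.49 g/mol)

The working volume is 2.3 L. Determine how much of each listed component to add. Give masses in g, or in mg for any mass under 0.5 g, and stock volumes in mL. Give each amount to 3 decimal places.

cobalt chloride hexahydrate 15.540 mg; raffinose 15.456 g; lactose 16.905 g; kanamycin 3.096 mL; ammonium chloride 3.260 g

Working volume: 2.3 L.
cobalt chloride hexahydrate: 28.4 µmol/L × 237.9 g/mol × 2.3 L ÷ 1000 = 15.540 mg
raffinose: 6.72 g/L × 2.3 L = 15.456 g
lactose: 7.35 g/L × 2.3 L = 16.905 g
kanamycin: dilute stock: 67.3 µg/mL × 2300 mL ÷ 50000 µg/mL = 3.096 mL
ammonium chloride: 26.5 mmol/L × 53.49 g/mol × 2.3 L ÷ 1000 = 3.260 g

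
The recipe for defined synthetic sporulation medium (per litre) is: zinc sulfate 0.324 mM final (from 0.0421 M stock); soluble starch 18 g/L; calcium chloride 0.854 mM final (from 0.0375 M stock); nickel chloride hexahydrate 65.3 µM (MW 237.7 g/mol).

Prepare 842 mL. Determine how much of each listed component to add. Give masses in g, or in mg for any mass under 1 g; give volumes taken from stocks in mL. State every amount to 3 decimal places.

zinc sulfate 6.480 mL; soluble starch 15.156 g; calcium chloride 19.175 mL; nickel chloride hexahydrate 13.069 mg

Scale factor relative to 1 L: 0.842.
zinc sulfate: C1V1 = C2V2 → 0.324 mM × 842 mL ÷ 42.1 mM = 6.480 mL
soluble starch: 18 g/L × 0.842 L = 15.156 g
calcium chloride: V = C2·V2/C1 = 0.854 mM × 842 mL ÷ 37.5 mM = 19.175 mL
nickel chloride hexahydrate: 65.3 µmol/L × 237.7 g/mol × 0.842 L ÷ 1000 = 13.069 mg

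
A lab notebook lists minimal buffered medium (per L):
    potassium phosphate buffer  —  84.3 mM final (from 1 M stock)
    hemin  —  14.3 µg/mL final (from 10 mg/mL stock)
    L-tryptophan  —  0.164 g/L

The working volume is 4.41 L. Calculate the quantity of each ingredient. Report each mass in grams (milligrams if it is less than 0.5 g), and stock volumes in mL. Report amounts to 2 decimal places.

potassium phosphate buffer 371.76 mL; hemin 6.31 mL; L-tryptophan 0.72 g

Working volume: 4.41 L.
potassium phosphate buffer: V = C2·V2/C1 = 84.3 mM × 4410 mL ÷ 1000 mM = 371.76 mL
hemin: V = C2·V2/C1 = 14.3 µg/mL × 4410 mL ÷ 10000 µg/mL = 6.31 mL
L-tryptophan: 0.164 g/L × 4.41 L = 0.72 g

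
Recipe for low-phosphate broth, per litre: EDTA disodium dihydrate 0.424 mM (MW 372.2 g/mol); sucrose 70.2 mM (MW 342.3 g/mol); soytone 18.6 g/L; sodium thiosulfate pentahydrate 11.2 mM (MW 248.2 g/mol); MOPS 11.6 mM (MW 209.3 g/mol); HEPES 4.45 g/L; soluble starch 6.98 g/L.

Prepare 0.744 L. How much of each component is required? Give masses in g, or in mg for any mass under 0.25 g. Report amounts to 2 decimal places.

EDTA disodium dihydrate 117.41 mg; sucrose 17.88 g; soytone 13.84 g; sodium thiosulfate pentahydrate 2.07 g; MOPS 1.81 g; HEPES 3.31 g; soluble starch 5.19 g

Scale factor relative to 1 L: 0.744.
EDTA disodium dihydrate: 0.424 mmol/L × 372.2 mg/mmol × 0.744 L = 117.41 mg
sucrose: 70.2 mmol/L × 342.3 g/mol × 0.744 L ÷ 1000 = 17.88 g
soytone: 18.6 g/L × 0.744 L = 13.84 g
sodium thiosulfate pentahydrate: 11.2 mmol/L × 248.2 g/mol × 0.744 L ÷ 1000 = 2.07 g
MOPS: 11.6 mmol/L × 209.3 g/mol × 0.744 L ÷ 1000 = 1.81 g
HEPES: 4.45 g/L × 0.744 L = 3.31 g
soluble starch: 6.98 g/L × 0.744 L = 5.19 g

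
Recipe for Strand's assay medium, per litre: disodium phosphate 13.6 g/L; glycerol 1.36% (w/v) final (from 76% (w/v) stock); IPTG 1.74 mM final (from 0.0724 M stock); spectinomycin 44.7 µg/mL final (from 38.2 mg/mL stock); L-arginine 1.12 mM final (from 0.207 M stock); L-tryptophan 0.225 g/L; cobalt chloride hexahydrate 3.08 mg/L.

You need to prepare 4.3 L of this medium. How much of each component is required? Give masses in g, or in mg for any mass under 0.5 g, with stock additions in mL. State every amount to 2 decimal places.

disodium phosphate 58.48 g; glycerol 76.95 mL; IPTG 103.34 mL; spectinomycin 5.03 mL; L-arginine 23.27 mL; L-tryptophan 0.97 g; cobalt chloride hexahydrate 13.24 mg

Working volume: 4.3 L.
disodium phosphate: 13.6 g/L × 4.3 L = 58.48 g
glycerol: dilute stock: 1.36% ÷ 76% × 4300 mL = 76.95 mL
IPTG: dilute stock: 1.74 mM × 4300 mL ÷ 72.4 mM = 103.34 mL
spectinomycin: V = C2·V2/C1 = 44.7 µg/mL × 4300 mL ÷ 38200 µg/mL = 5.03 mL
L-arginine: V = C2·V2/C1 = 1.12 mM × 4300 mL ÷ 207 mM = 23.27 mL
L-tryptophan: 0.225 g/L × 4.3 L = 0.97 g
cobalt chloride hexahydrate: 3.08 mg/L × 4.3 L = 13.24 mg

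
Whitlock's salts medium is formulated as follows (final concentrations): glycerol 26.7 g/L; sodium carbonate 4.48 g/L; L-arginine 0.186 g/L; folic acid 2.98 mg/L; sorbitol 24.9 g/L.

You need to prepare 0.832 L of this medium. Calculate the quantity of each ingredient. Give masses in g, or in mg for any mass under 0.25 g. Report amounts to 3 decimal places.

glycerol 22.214 g; sodium carbonate 3.727 g; L-arginine 154.752 mg; folic acid 2.479 mg; sorbitol 20.717 g

Scale factor relative to 1 L: 0.832.
glycerol: 26.7 g/L × 0.832 L = 22.214 g
sodium carbonate: 4.48 g/L × 0.832 L = 3.727 g
L-arginine: 0.186 g/L × 0.832 L = 0.154752 g = 154.752 mg
folic acid: 2.98 mg/L × 0.832 L = 2.479 mg
sorbitol: 24.9 g/L × 0.832 L = 20.717 g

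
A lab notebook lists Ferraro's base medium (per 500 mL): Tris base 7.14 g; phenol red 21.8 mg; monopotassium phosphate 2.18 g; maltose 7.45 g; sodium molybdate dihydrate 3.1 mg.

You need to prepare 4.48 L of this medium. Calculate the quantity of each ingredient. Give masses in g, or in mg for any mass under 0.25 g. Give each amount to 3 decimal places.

Ratio of target to recipe volume: 4480 / 500 = 8.96.
Tris base: 7.14 g × (4480 mL / 500 mL) = 63.974 g
phenol red: 21.8 mg × (4480 mL / 500 mL) = 195.328 mg
monopotassium phosphate: 2.18 g × (4480 mL / 500 mL) = 19.533 g
maltose: 7.45 g × (4480 mL / 500 mL) = 66.752 g
sodium molybdate dihydrate: 3.1 mg × (4480 mL / 500 mL) = 27.776 mg

Tris base 63.974 g; phenol red 195.328 mg; monopotassium phosphate 19.533 g; maltose 66.752 g; sodium molybdate dihydrate 27.776 mg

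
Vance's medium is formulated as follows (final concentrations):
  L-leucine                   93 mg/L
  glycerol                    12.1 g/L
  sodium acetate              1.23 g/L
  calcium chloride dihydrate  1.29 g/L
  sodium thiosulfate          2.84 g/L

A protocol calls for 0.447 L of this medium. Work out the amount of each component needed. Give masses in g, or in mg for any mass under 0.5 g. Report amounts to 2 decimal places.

Working volume: 0.447 L.
L-leucine: 93 mg/L × 0.447 L = 41.57 mg
glycerol: 12.1 g/L × 0.447 L = 5.41 g
sodium acetate: 1.23 g/L × 0.447 L = 0.55 g
calcium chloride dihydrate: 1.29 g/L × 0.447 L = 0.58 g
sodium thiosulfate: 2.84 g/L × 0.447 L = 1.27 g

L-leucine 41.57 mg; glycerol 5.41 g; sodium acetate 0.55 g; calcium chloride dihydrate 0.58 g; sodium thiosulfate 1.27 g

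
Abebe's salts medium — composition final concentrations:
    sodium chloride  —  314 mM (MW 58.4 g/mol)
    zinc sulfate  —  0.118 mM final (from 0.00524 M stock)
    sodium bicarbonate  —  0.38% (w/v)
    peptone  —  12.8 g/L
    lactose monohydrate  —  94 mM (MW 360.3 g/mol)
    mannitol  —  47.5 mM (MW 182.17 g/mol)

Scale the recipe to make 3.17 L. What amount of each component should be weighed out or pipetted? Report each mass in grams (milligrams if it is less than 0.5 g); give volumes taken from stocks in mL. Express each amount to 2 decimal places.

sodium chloride 58.13 g; zinc sulfate 71.39 mL; sodium bicarbonate 12.05 g; peptone 40.58 g; lactose monohydrate 107.36 g; mannitol 27.43 g

Scale factor relative to 1 L: 3.17.
sodium chloride: 314 mmol/L × 58.4 g/mol × 3.17 L ÷ 1000 = 58.13 g
zinc sulfate: V = C2·V2/C1 = 0.118 mM × 3170 mL ÷ 5.24 mM = 71.39 mL
sodium bicarbonate: 0.38 g per 100 mL × 3170 mL ÷ 100 = 12.05 g
peptone: 12.8 g/L × 3.17 L = 40.58 g
lactose monohydrate: 94 mmol/L × 360.3 g/mol × 3.17 L ÷ 1000 = 107.36 g
mannitol: 47.5 mmol/L × 182.17 g/mol × 3.17 L ÷ 1000 = 27.43 g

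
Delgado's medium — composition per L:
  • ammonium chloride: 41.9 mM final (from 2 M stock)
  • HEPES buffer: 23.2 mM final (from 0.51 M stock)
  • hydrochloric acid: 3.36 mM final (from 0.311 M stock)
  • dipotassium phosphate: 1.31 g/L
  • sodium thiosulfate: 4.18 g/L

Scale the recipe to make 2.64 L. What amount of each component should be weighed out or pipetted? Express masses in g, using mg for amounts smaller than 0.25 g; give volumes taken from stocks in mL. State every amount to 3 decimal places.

Scale factor relative to 1 L: 2.64.
ammonium chloride: V = C2·V2/C1 = 41.9 mM × 2640 mL ÷ 2000 mM = 55.308 mL
HEPES buffer: dilute stock: 23.2 mM × 2640 mL ÷ 510 mM = 120.094 mL
hydrochloric acid: dilute stock: 3.36 mM × 2640 mL ÷ 311 mM = 28.522 mL
dipotassium phosphate: 1.31 g/L × 2.64 L = 3.458 g
sodium thiosulfate: 4.18 g/L × 2.64 L = 11.035 g

ammonium chloride 55.308 mL; HEPES buffer 120.094 mL; hydrochloric acid 28.522 mL; dipotassium phosphate 3.458 g; sodium thiosulfate 11.035 g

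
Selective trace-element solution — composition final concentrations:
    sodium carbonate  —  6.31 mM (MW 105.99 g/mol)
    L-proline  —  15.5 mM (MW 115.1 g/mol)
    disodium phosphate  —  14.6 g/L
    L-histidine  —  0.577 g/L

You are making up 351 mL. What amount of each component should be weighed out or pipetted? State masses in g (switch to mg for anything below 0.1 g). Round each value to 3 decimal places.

Scale factor relative to 1 L: 0.351.
sodium carbonate: 6.31 mmol/L × 105.99 g/mol × 0.351 L ÷ 1000 = 0.235 g
L-proline: 15.5 mmol/L × 115.1 g/mol × 0.351 L ÷ 1000 = 0.626 g
disodium phosphate: 14.6 g/L × 0.351 L = 5.125 g
L-histidine: 0.577 g/L × 0.351 L = 0.203 g

sodium carbonate 0.235 g; L-proline 0.626 g; disodium phosphate 5.125 g; L-histidine 0.203 g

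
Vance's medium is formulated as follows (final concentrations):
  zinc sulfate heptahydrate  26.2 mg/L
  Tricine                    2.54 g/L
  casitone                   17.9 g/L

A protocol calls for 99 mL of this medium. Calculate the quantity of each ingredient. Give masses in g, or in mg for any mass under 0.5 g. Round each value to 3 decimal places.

Target volume = 99 mL = 0.099 L.
zinc sulfate heptahydrate: 26.2 mg/L × 0.099 L = 2.594 mg
Tricine: 2.54 g/L × 0.099 L = 0.25146 g = 251.460 mg
casitone: 17.9 g/L × 0.099 L = 1.772 g

zinc sulfate heptahydrate 2.594 mg; Tricine 251.460 mg; casitone 1.772 g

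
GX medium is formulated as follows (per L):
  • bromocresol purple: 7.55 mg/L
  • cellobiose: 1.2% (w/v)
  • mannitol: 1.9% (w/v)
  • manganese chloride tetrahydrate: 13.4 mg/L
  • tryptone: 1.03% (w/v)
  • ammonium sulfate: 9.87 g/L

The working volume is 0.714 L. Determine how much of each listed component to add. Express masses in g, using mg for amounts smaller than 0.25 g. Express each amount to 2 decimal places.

Scale factor relative to 1 L: 0.714.
bromocresol purple: 7.55 mg/L × 0.714 L = 5.39 mg
cellobiose: 1.2 g per 100 mL × 714 mL ÷ 100 = 8.57 g
mannitol: 1.9% w/v = 19 g/L → 19 × 0.714 L = 13.57 g
manganese chloride tetrahydrate: 13.4 mg/L × 0.714 L = 9.57 mg
tryptone: 1.03% w/v = 10.3 g/L → 10.3 × 0.714 L = 7.35 g
ammonium sulfate: 9.87 g/L × 0.714 L = 7.05 g

bromocresol purple 5.39 mg; cellobiose 8.57 g; mannitol 13.57 g; manganese chloride tetrahydrate 9.57 mg; tryptone 7.35 g; ammonium sulfate 7.05 g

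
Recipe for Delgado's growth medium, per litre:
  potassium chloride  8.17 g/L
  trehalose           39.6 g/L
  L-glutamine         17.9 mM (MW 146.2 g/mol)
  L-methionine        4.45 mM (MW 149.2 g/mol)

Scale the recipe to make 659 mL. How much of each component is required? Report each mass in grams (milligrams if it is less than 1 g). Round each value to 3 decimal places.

Target volume = 659 mL = 0.659 L.
potassium chloride: 8.17 g/L × 0.659 L = 5.384 g
trehalose: 39.6 g/L × 0.659 L = 26.096 g
L-glutamine: 17.9 mmol/L × 146.2 g/mol × 0.659 L ÷ 1000 = 1.725 g
L-methionine: 4.45 mmol/L × 149.2 mg/mmol × 0.659 L = 437.536 mg

potassium chloride 5.384 g; trehalose 26.096 g; L-glutamine 1.725 g; L-methionine 437.536 mg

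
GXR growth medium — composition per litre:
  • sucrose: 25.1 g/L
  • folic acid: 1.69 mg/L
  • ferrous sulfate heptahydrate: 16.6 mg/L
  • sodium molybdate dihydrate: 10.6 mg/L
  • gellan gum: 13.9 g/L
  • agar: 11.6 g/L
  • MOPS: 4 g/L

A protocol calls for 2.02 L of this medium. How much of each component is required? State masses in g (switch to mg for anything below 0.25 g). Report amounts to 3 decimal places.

Working volume: 2.02 L.
sucrose: 25.1 g/L × 2.02 L = 50.702 g
folic acid: 1.69 mg/L × 2.02 L = 3.414 mg
ferrous sulfate heptahydrate: 16.6 mg/L × 2.02 L = 33.532 mg
sodium molybdate dihydrate: 10.6 mg/L × 2.02 L = 21.412 mg
gellan gum: 13.9 g/L × 2.02 L = 28.078 g
agar: 11.6 g/L × 2.02 L = 23.432 g
MOPS: 4 g/L × 2.02 L = 8.080 g

sucrose 50.702 g; folic acid 3.414 mg; ferrous sulfate heptahydrate 33.532 mg; sodium molybdate dihydrate 21.412 mg; gellan gum 28.078 g; agar 23.432 g; MOPS 8.080 g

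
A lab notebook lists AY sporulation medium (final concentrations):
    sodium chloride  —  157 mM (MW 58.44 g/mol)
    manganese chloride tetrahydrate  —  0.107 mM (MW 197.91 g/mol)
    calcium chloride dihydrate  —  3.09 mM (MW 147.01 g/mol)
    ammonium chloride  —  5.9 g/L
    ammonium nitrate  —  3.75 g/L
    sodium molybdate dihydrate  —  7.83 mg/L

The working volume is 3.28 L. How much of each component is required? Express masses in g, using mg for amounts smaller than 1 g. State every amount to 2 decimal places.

sodium chloride 30.09 g; manganese chloride tetrahydrate 69.46 mg; calcium chloride dihydrate 1.49 g; ammonium chloride 19.35 g; ammonium nitrate 12.30 g; sodium molybdate dihydrate 25.68 mg

Working volume: 3.28 L.
sodium chloride: 157 mmol/L × 58.44 g/mol × 3.28 L ÷ 1000 = 30.09 g
manganese chloride tetrahydrate: 0.107 mmol/L × 197.91 mg/mmol × 3.28 L = 69.46 mg
calcium chloride dihydrate: 3.09 mmol/L × 147.01 g/mol × 3.28 L ÷ 1000 = 1.49 g
ammonium chloride: 5.9 g/L × 3.28 L = 19.35 g
ammonium nitrate: 3.75 g/L × 3.28 L = 12.30 g
sodium molybdate dihydrate: 7.83 mg/L × 3.28 L = 25.68 mg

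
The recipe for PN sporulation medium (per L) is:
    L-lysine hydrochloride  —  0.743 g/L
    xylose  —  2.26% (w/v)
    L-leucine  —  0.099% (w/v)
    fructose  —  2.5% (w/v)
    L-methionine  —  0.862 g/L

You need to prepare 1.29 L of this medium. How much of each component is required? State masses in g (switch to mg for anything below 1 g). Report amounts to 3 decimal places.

Scale factor relative to 1 L: 1.29.
L-lysine hydrochloride: 0.743 g/L × 1.29 L = 0.95847 g = 958.470 mg
xylose: 2.26 g per 100 mL × 1290 mL ÷ 100 = 29.154 g
L-leucine: 0.099 g per 100 mL × 1290 mL ÷ 100 = 1.277 g
fructose: 2.5% w/v = 25 g/L → 25 × 1.29 L = 32.250 g
L-methionine: 0.862 g/L × 1.29 L = 1.112 g

L-lysine hydrochloride 958.470 mg; xylose 29.154 g; L-leucine 1.277 g; fructose 32.250 g; L-methionine 1.112 g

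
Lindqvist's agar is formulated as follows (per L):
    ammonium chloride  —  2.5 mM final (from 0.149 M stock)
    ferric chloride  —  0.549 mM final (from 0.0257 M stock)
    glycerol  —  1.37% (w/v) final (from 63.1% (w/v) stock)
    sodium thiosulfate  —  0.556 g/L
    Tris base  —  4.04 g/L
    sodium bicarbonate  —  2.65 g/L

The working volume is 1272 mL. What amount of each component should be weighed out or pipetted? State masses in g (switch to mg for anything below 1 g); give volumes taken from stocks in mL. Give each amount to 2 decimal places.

ammonium chloride 21.34 mL; ferric chloride 27.17 mL; glycerol 27.62 mL; sodium thiosulfate 707.23 mg; Tris base 5.14 g; sodium bicarbonate 3.37 g

Target volume = 1272 mL = 1.272 L.
ammonium chloride: V = C2·V2/C1 = 2.5 mM × 1272 mL ÷ 149 mM = 21.34 mL
ferric chloride: dilute stock: 0.549 mM × 1272 mL ÷ 25.7 mM = 27.17 mL
glycerol: V = C2·V2/C1 = 1.37% ÷ 63.1% × 1272 mL = 27.62 mL
sodium thiosulfate: 0.556 g/L × 1.272 L = 0.707232 g = 707.23 mg
Tris base: 4.04 g/L × 1.272 L = 5.14 g
sodium bicarbonate: 2.65 g/L × 1.272 L = 3.37 g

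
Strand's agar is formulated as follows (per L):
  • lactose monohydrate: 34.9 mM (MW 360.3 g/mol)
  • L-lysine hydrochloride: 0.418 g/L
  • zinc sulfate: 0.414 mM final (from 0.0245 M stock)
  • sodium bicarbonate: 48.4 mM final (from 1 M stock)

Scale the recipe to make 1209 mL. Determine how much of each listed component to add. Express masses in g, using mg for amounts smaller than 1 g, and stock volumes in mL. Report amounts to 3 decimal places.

Target volume = 1209 mL = 1.209 L.
lactose monohydrate: 34.9 mmol/L × 360.3 g/mol × 1.209 L ÷ 1000 = 15.203 g
L-lysine hydrochloride: 0.418 g/L × 1.209 L = 0.505362 g = 505.362 mg
zinc sulfate: dilute stock: 0.414 mM × 1209 mL ÷ 24.5 mM = 20.430 mL
sodium bicarbonate: V = C2·V2/C1 = 48.4 mM × 1209 mL ÷ 1000 mM = 58.516 mL

lactose monohydrate 15.203 g; L-lysine hydrochloride 505.362 mg; zinc sulfate 20.430 mL; sodium bicarbonate 58.516 mL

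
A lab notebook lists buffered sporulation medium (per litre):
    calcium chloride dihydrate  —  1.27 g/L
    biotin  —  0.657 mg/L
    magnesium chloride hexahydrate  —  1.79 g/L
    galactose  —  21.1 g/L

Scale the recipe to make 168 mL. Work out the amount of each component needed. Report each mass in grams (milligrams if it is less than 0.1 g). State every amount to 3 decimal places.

Scale factor relative to 1 L: 0.168.
calcium chloride dihydrate: 1.27 g/L × 0.168 L = 0.213 g
biotin: 0.657 mg/L × 0.168 L = 0.110 mg
magnesium chloride hexahydrate: 1.79 g/L × 0.168 L = 0.301 g
galactose: 21.1 g/L × 0.168 L = 3.545 g

calcium chloride dihydrate 0.213 g; biotin 0.110 mg; magnesium chloride hexahydrate 0.301 g; galactose 3.545 g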